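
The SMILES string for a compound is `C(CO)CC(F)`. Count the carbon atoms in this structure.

4

Atom tally by fragment:
  HOCH2CH2 → C:2 H:5 O:1
  CH2 → C:1 H:2
  CH2F → C:1 H:2 F:1
Element totals:
  C: 4
  H: 9
  F: 1
  O: 1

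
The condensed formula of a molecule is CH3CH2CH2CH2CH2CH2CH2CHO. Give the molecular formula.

Element totals:
  C: 8
  H: 16
  O: 1

C8H16O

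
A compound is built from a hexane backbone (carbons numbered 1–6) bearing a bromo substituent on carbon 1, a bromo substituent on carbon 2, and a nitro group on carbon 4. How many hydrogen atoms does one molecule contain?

11

Atom tally by fragment:
  BrCH2 → C:1 H:2 Br:1
  CH(Br) → C:1 H:1 Br:1
  CH2 → C:1 H:2
  CH(NO2) → C:1 H:1 N:1 O:2
  CH2 → C:1 H:2
  CH3 → C:1 H:3
Element totals:
  C: 6
  H: 11
  Br: 2
  N: 1
  O: 2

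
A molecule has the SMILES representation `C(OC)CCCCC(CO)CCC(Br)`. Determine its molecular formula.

Atom tally by fragment:
  CH3OCH2 → C:2 H:5 O:1
  CH2 → C:1 H:2
  CH2 → C:1 H:2
  CH2 → C:1 H:2
  CH2 → C:1 H:2
  CH(CH2OH) → C:2 H:4 O:1
  CH2 → C:1 H:2
  CH2 → C:1 H:2
  CH2Br → C:1 H:2 Br:1
Element totals:
  C: 11
  H: 23
  Br: 1
  O: 2

C11H23BrO2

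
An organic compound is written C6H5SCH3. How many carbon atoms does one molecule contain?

Atom tally by fragment:
  benzene ring core → C:6 H:6
  (− 1 ring H displaced by substituents)
  + SCH3 → C:1 H:3 S:1
Element totals:
  C: 7
  H: 8
  S: 1

7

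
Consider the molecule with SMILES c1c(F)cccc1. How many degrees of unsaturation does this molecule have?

Atom tally by fragment:
  benzene ring core → C:6 H:6
  (− 1 ring H displaced by substituents)
  + F → F:1
Element totals:
  C: 6
  H: 5
  F: 1
Molecular formula: C6H5F.
DoU = (2C + 2 + N − H − X) / 2 = (2·6 + 2 + 0 − 5 − 1) / 2 = 4.

4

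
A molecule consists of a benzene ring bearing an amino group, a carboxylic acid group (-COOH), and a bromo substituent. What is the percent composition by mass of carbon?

38.92%

Atom tally by fragment:
  benzene ring core → C:6 H:6
  (− 3 ring H displaced by substituents)
  + NH2 → N:1 H:2
  + COOH → C:1 H:1 O:2
  + Br → Br:1
Element totals:
  C: 7
  H: 6
  Br: 1
  N: 1
  O: 2
Molecular formula: C7H6BrNO2.
Molar mass = 216.034 g/mol.
Mass from C: 7 × 12.011 = 84.077 g/mol.
%C = 84.077 / 216.034 × 100 = 38.92%.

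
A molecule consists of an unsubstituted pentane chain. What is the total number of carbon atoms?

Atom tally by fragment:
  CH3 → C:1 H:3
  CH2 → C:1 H:2
  CH2 → C:1 H:2
  CH2 → C:1 H:2
  CH3 → C:1 H:3
Element totals:
  C: 5
  H: 12

5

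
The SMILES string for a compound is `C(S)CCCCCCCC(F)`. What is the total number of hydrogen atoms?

19

Atom tally by fragment:
  HSCH2 → C:1 H:3 S:1
  CH2 → C:1 H:2
  CH2 → C:1 H:2
  CH2 → C:1 H:2
  CH2 → C:1 H:2
  CH2 → C:1 H:2
  CH2 → C:1 H:2
  CH2 → C:1 H:2
  CH2F → C:1 H:2 F:1
Element totals:
  C: 9
  H: 19
  F: 1
  S: 1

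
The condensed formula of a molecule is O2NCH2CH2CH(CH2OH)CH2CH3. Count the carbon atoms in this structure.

Atom tally by fragment:
  O2NCH2 → C:1 H:2 N:1 O:2
  CH2 → C:1 H:2
  CH(CH2OH) → C:2 H:4 O:1
  CH2 → C:1 H:2
  CH3 → C:1 H:3
Element totals:
  C: 6
  H: 13
  N: 1
  O: 3

6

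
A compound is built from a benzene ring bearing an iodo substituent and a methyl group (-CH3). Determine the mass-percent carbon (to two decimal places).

38.56%

Atom tally by fragment:
  benzene ring core → C:6 H:6
  (− 2 ring H displaced by substituents)
  + I → I:1
  + CH3 → C:1 H:3
Element totals:
  C: 7
  H: 7
  I: 1
Molecular formula: C7H7I.
Molar mass = 218.037 g/mol.
Mass from C: 7 × 12.011 = 84.077 g/mol.
%C = 84.077 / 218.037 × 100 = 38.56%.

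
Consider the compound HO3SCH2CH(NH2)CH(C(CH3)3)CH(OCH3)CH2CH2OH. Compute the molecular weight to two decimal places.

Element totals:
  C: 11
  H: 25
  N: 1
  O: 5
  S: 1
Molecular formula: C11H25NO5S.
  M = 11(12.011) + 25(1.008) + 14.007 + 5(15.999) + 32.06
    = 132.121 + 25.200 + 14.007 + 79.995 + 32.060 = 283.383

283.38 g/mol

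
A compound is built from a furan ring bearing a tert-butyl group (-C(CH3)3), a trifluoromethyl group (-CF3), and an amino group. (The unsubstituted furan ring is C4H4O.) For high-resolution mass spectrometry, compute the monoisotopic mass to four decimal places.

207.0871

Atom tally by fragment:
  furan ring core → C:4 H:4 O:1
  (− 3 ring H displaced by substituents)
  + C(CH3)3 → C:4 H:9
  + CF3 → C:1 F:3
  + NH2 → N:1 H:2
Element totals:
  C: 9
  H: 12
  F: 3
  N: 1
  O: 1
Molecular formula: C9H12F3NO.
  M = 9(12.0) + 12(1.007825) + 3(18.998403) + 14.003074 + 15.994915
    = 108.000000 + 12.093900 + 56.995209 + 14.003074 + 15.994915 = 207.087098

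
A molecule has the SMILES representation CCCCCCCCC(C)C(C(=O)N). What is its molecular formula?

Atom tally by fragment:
  CH3 → C:1 H:3
  CH2 → C:1 H:2
  CH2 → C:1 H:2
  CH2 → C:1 H:2
  CH2 → C:1 H:2
  CH2 → C:1 H:2
  CH2 → C:1 H:2
  CH2 → C:1 H:2
  CH(CH3) → C:2 H:4
  CH2CONH2 → C:2 H:4 O:1 N:1
Element totals:
  C: 12
  H: 25
  N: 1
  O: 1

C12H25NO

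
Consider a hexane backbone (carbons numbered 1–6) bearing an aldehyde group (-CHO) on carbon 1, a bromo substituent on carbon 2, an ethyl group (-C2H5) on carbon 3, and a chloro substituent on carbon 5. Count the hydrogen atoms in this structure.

16

Atom tally by fragment:
  OHCCH2 → C:2 H:3 O:1
  CH(Br) → C:1 H:1 Br:1
  CH(C2H5) → C:3 H:6
  CH2 → C:1 H:2
  CH(Cl) → C:1 H:1 Cl:1
  CH3 → C:1 H:3
Element totals:
  C: 9
  H: 16
  Br: 1
  Cl: 1
  O: 1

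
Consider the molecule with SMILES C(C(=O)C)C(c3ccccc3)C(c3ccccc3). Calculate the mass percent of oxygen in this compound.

6.71%

Atom tally by fragment:
  CH3COCH2 → C:3 H:5 O:1
  CH(C6H5) → C:7 H:6
  CH2C6H5 → C:7 H:7
Element totals:
  C: 17
  H: 18
  O: 1
Molecular formula: C17H18O.
Molar mass = 238.330 g/mol.
Mass from O: 1 × 15.999 = 15.999 g/mol.
%O = 15.999 / 238.330 × 100 = 6.71%.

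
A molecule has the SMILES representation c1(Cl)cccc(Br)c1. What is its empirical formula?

Atom tally by fragment:
  benzene ring core → C:6 H:6
  (− 2 ring H displaced by substituents)
  + Cl → Cl:1
  + Br → Br:1
Element totals:
  C: 6
  H: 4
  Br: 1
  Cl: 1
Molecular formula: C6H4BrCl.
gcd of subscripts (1, 6, 1, 4) = 1, so the empirical formula equals the molecular formula.

C6H4BrCl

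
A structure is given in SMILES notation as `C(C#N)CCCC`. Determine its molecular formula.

Atom tally by fragment:
  NCCH2 → C:2 H:2 N:1
  CH2 → C:1 H:2
  CH2 → C:1 H:2
  CH2 → C:1 H:2
  CH3 → C:1 H:3
Element totals:
  C: 6
  H: 11
  N: 1

C6H11N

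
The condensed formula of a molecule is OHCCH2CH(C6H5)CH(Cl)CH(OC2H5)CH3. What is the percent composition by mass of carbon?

Atom tally by fragment:
  OHCCH2 → C:2 H:3 O:1
  CH(C6H5) → C:7 H:6
  CH(Cl) → C:1 H:1 Cl:1
  CH(OC2H5) → C:3 H:6 O:1
  CH3 → C:1 H:3
Element totals:
  C: 14
  H: 19
  Cl: 1
  O: 2
Molecular formula: C14H19ClO2.
Molar mass = 254.754 g/mol.
Mass from C: 14 × 12.011 = 168.154 g/mol.
%C = 168.154 / 254.754 × 100 = 66.01%.

66.01%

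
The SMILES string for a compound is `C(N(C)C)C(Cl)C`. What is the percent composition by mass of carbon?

Atom tally by fragment:
  (CH3)2NCH2 → C:3 H:8 N:1
  CH(Cl) → C:1 H:1 Cl:1
  CH3 → C:1 H:3
Element totals:
  C: 5
  H: 12
  Cl: 1
  N: 1
Molecular formula: C5H12ClN.
Molar mass = 121.608 g/mol.
Mass from C: 5 × 12.011 = 60.055 g/mol.
%C = 60.055 / 121.608 × 100 = 49.38%.

49.38%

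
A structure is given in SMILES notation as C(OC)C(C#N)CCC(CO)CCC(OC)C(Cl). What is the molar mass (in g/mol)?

277.79 g/mol

Atom tally by fragment:
  CH3OCH2 → C:2 H:5 O:1
  CH(CN) → C:2 H:1 N:1
  CH2 → C:1 H:2
  CH2 → C:1 H:2
  CH(CH2OH) → C:2 H:4 O:1
  CH2 → C:1 H:2
  CH2 → C:1 H:2
  CH(OCH3) → C:2 H:4 O:1
  CH2Cl → C:1 H:2 Cl:1
Element totals:
  C: 13
  H: 24
  Cl: 1
  N: 1
  O: 3
Molecular formula: C13H24ClNO3.
  M = 13(12.011) + 24(1.008) + 35.45 + 14.007 + 3(15.999)
    = 156.143 + 24.192 + 35.450 + 14.007 + 47.997 = 277.789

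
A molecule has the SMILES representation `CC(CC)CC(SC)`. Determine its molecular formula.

Atom tally by fragment:
  CH3 → C:1 H:3
  CH(C2H5) → C:3 H:6
  CH2 → C:1 H:2
  CH2SCH3 → C:2 H:5 S:1
Element totals:
  C: 7
  H: 16
  S: 1

C7H16S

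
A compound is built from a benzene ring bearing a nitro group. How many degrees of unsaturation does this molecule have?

Atom tally by fragment:
  benzene ring core → C:6 H:6
  (− 1 ring H displaced by substituents)
  + NO2 → N:1 O:2
Element totals:
  C: 6
  H: 5
  N: 1
  O: 2
Molecular formula: C6H5NO2.
DoU = (2C + 2 + N − H − X) / 2 = (2·6 + 2 + 1 − 5 − 0) / 2 = 5.

5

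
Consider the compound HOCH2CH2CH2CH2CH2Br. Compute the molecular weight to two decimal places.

167.05 g/mol

Atom tally by fragment:
  HOCH2 → C:1 H:3 O:1
  CH2 → C:1 H:2
  CH2 → C:1 H:2
  CH2 → C:1 H:2
  CH2Br → C:1 H:2 Br:1
Element totals:
  C: 5
  H: 11
  Br: 1
  O: 1
Molecular formula: C5H11BrO.
  M = 5(12.011) + 11(1.008) + 79.904 + 15.999
    = 60.055 + 11.088 + 79.904 + 15.999 = 167.046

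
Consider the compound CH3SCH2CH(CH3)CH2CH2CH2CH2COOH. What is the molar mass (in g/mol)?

Element totals:
  C: 9
  H: 18
  O: 2
  S: 1
Molecular formula: C9H18O2S.
  M = 9(12.011) + 18(1.008) + 2(15.999) + 32.06
    = 108.099 + 18.144 + 31.998 + 32.060 = 190.301

190.30 g/mol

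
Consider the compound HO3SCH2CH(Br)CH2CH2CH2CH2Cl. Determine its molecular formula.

C6H12BrClO3S

Element totals:
  C: 6
  H: 12
  Br: 1
  Cl: 1
  O: 3
  S: 1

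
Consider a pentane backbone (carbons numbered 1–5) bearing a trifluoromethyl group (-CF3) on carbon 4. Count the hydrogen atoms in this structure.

Atom tally by fragment:
  CH3 → C:1 H:3
  CH2 → C:1 H:2
  CH2 → C:1 H:2
  CH(CF3) → C:2 H:1 F:3
  CH3 → C:1 H:3
Element totals:
  C: 6
  H: 11
  F: 3

11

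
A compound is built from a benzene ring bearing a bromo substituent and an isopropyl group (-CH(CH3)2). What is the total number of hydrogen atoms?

Atom tally by fragment:
  benzene ring core → C:6 H:6
  (− 2 ring H displaced by substituents)
  + Br → Br:1
  + CH(CH3)2 → C:3 H:7
Element totals:
  C: 9
  H: 11
  Br: 1

11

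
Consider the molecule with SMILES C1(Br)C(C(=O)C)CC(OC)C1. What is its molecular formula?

C8H13BrO2

Atom tally by fragment:
  cyclopentane ring core → C:5 H:10
  (− 3 ring H displaced by substituents)
  + Br → Br:1
  + COCH3 → C:2 H:3 O:1
  + OCH3 → C:1 H:3 O:1
Element totals:
  C: 8
  H: 13
  Br: 1
  O: 2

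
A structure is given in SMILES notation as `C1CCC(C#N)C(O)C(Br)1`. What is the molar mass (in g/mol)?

204.07 g/mol

Atom tally by fragment:
  cyclohexane ring core → C:6 H:12
  (− 3 ring H displaced by substituents)
  + CN → C:1 N:1
  + OH → O:1 H:1
  + Br → Br:1
Element totals:
  C: 7
  H: 10
  Br: 1
  N: 1
  O: 1
Molecular formula: C7H10BrNO.
  M = 7(12.011) + 10(1.008) + 79.904 + 14.007 + 15.999
    = 84.077 + 10.080 + 79.904 + 14.007 + 15.999 = 204.067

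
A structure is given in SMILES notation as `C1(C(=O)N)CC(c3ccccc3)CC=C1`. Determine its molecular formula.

C13H15NO

Atom tally by fragment:
  cyclohexene ring core → C:6 H:10
  (− 2 ring H displaced by substituents)
  + CONH2 → C:1 H:2 O:1 N:1
  + C6H5 → C:6 H:5
Element totals:
  C: 13
  H: 15
  N: 1
  O: 1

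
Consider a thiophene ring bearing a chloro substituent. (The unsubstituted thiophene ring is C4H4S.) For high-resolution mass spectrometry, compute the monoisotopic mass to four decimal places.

Atom tally by fragment:
  thiophene ring core → C:4 H:4 S:1
  (− 1 ring H displaced by substituents)
  + Cl → Cl:1
Element totals:
  C: 4
  H: 3
  Cl: 1
  S: 1
Molecular formula: C4H3ClS.
  M = 4(12.0) + 3(1.007825) + 34.968853 + 31.972071
    = 48.000000 + 3.023475 + 34.968853 + 31.972071 = 117.964399

117.9644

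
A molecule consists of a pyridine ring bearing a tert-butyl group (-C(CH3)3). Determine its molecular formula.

C9H13N

Atom tally by fragment:
  pyridine ring core → C:5 H:5 N:1
  (− 1 ring H displaced by substituents)
  + C(CH3)3 → C:4 H:9
Element totals:
  C: 9
  H: 13
  N: 1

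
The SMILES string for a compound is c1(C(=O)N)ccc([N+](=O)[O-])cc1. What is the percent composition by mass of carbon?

Atom tally by fragment:
  benzene ring core → C:6 H:6
  (− 2 ring H displaced by substituents)
  + CONH2 → C:1 H:2 O:1 N:1
  + NO2 → N:1 O:2
Element totals:
  C: 7
  H: 6
  N: 2
  O: 3
Molecular formula: C7H6N2O3.
Molar mass = 166.136 g/mol.
Mass from C: 7 × 12.011 = 84.077 g/mol.
%C = 84.077 / 166.136 × 100 = 50.61%.

50.61%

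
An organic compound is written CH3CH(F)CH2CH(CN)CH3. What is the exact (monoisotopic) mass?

Atom tally by fragment:
  CH3 → C:1 H:3
  CH(F) → C:1 H:1 F:1
  CH2 → C:1 H:2
  CH(CN) → C:2 H:1 N:1
  CH3 → C:1 H:3
Element totals:
  C: 6
  H: 10
  F: 1
  N: 1
Molecular formula: C6H10FN.
  M = 6(12.0) + 10(1.007825) + 18.998403 + 14.003074
    = 72.000000 + 10.078250 + 18.998403 + 14.003074 = 115.079727

115.0797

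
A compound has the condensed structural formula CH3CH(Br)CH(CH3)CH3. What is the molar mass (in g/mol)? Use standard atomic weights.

151.05 g/mol

Atom tally by fragment:
  CH3 → C:1 H:3
  CH(Br) → C:1 H:1 Br:1
  CH(CH3) → C:2 H:4
  CH3 → C:1 H:3
Element totals:
  C: 5
  H: 11
  Br: 1
Molecular formula: C5H11Br.
  M = 5(12.011) + 11(1.008) + 79.904
    = 60.055 + 11.088 + 79.904 = 151.047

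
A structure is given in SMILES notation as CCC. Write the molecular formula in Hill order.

C3H8

Atom tally by fragment:
  CH3 → C:1 H:3
  CH2 → C:1 H:2
  CH3 → C:1 H:3
Element totals:
  C: 3
  H: 8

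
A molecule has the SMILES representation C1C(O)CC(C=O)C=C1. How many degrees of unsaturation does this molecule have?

3

Atom tally by fragment:
  cyclohexene ring core → C:6 H:10
  (− 2 ring H displaced by substituents)
  + OH → O:1 H:1
  + CHO → C:1 H:1 O:1
Element totals:
  C: 7
  H: 10
  O: 2
Molecular formula: C7H10O2.
DoU = (2C + 2 + N − H − X) / 2 = (2·7 + 2 + 0 − 10 − 0) / 2 = 3.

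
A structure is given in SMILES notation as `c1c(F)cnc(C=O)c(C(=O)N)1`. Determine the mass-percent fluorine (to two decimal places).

Atom tally by fragment:
  pyridine ring core → C:5 H:5 N:1
  (− 3 ring H displaced by substituents)
  + F → F:1
  + CHO → C:1 H:1 O:1
  + CONH2 → C:1 H:2 O:1 N:1
Element totals:
  C: 7
  H: 5
  F: 1
  N: 2
  O: 2
Molecular formula: C7H5FN2O2.
Molar mass = 168.127 g/mol.
Mass from F: 1 × 18.998 = 18.998 g/mol.
%F = 18.998 / 168.127 × 100 = 11.30%.

11.30%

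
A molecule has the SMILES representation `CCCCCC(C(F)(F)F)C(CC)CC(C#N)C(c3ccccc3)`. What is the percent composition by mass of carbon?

Atom tally by fragment:
  CH3 → C:1 H:3
  CH2 → C:1 H:2
  CH2 → C:1 H:2
  CH2 → C:1 H:2
  CH2 → C:1 H:2
  CH(CF3) → C:2 H:1 F:3
  CH(C2H5) → C:3 H:6
  CH2 → C:1 H:2
  CH(CN) → C:2 H:1 N:1
  CH2C6H5 → C:7 H:7
Element totals:
  C: 20
  H: 28
  F: 3
  N: 1
Molecular formula: C20H28F3N.
Molar mass = 339.445 g/mol.
Mass from C: 20 × 12.011 = 240.220 g/mol.
%C = 240.220 / 339.445 × 100 = 70.77%.

70.77%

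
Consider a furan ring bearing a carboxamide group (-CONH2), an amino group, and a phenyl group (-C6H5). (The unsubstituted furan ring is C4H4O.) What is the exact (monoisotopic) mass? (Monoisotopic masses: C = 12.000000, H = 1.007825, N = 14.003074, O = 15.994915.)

202.0742

Atom tally by fragment:
  furan ring core → C:4 H:4 O:1
  (− 3 ring H displaced by substituents)
  + CONH2 → C:1 H:2 O:1 N:1
  + NH2 → N:1 H:2
  + C6H5 → C:6 H:5
Element totals:
  C: 11
  H: 10
  N: 2
  O: 2
Molecular formula: C11H10N2O2.
  M = 11(12.0) + 10(1.007825) + 2(14.003074) + 2(15.994915)
    = 132.000000 + 10.078250 + 28.006148 + 31.989830 = 202.074228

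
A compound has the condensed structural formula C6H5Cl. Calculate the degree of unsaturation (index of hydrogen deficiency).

4

Atom tally by fragment:
  benzene ring core → C:6 H:6
  (− 1 ring H displaced by substituents)
  + Cl → Cl:1
Element totals:
  C: 6
  H: 5
  Cl: 1
Molecular formula: C6H5Cl.
DoU = (2C + 2 + N − H − X) / 2 = (2·6 + 2 + 0 − 5 − 1) / 2 = 4.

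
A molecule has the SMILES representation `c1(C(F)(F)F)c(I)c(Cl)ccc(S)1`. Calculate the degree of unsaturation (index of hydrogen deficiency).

Atom tally by fragment:
  benzene ring core → C:6 H:6
  (− 4 ring H displaced by substituents)
  + CF3 → C:1 F:3
  + I → I:1
  + Cl → Cl:1
  + SH → S:1 H:1
Element totals:
  C: 7
  H: 3
  Cl: 1
  F: 3
  I: 1
  S: 1
Molecular formula: C7H3ClF3IS.
DoU = (2C + 2 + N − H − X) / 2 = (2·7 + 2 + 0 − 3 − 5) / 2 = 4.

4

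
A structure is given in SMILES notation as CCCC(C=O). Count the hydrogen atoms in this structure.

Atom tally by fragment:
  CH3 → C:1 H:3
  CH2 → C:1 H:2
  CH2 → C:1 H:2
  CH2CHO → C:2 H:3 O:1
Element totals:
  C: 5
  H: 10
  O: 1

10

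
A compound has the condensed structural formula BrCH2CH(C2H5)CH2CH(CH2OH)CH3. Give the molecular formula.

Element totals:
  C: 8
  H: 17
  Br: 1
  O: 1

C8H17BrO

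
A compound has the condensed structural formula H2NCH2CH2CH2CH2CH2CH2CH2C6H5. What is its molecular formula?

C13H21N

Atom tally by fragment:
  H2NCH2 → C:1 H:4 N:1
  CH2 → C:1 H:2
  CH2 → C:1 H:2
  CH2 → C:1 H:2
  CH2 → C:1 H:2
  CH2 → C:1 H:2
  CH2C6H5 → C:7 H:7
Element totals:
  C: 13
  H: 21
  N: 1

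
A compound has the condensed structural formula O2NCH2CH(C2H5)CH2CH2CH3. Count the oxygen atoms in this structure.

Element totals:
  C: 7
  H: 15
  N: 1
  O: 2

2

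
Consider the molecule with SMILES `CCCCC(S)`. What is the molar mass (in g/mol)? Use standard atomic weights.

Atom tally by fragment:
  CH3 → C:1 H:3
  CH2 → C:1 H:2
  CH2 → C:1 H:2
  CH2 → C:1 H:2
  CH2SH → C:1 H:3 S:1
Element totals:
  C: 5
  H: 12
  S: 1
Molecular formula: C5H12S.
  M = 5(12.011) + 12(1.008) + 32.06
    = 60.055 + 12.096 + 32.060 = 104.211

104.21 g/mol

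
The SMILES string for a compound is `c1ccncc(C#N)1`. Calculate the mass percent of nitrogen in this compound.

26.91%

Atom tally by fragment:
  pyridine ring core → C:5 H:5 N:1
  (− 1 ring H displaced by substituents)
  + CN → C:1 N:1
Element totals:
  C: 6
  H: 4
  N: 2
Molecular formula: C6H4N2.
Molar mass = 104.112 g/mol.
Mass from N: 2 × 14.007 = 28.014 g/mol.
%N = 28.014 / 104.112 × 100 = 26.91%.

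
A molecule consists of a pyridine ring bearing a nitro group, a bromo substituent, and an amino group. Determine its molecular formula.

C5H4BrN3O2

Atom tally by fragment:
  pyridine ring core → C:5 H:5 N:1
  (− 3 ring H displaced by substituents)
  + NO2 → N:1 O:2
  + Br → Br:1
  + NH2 → N:1 H:2
Element totals:
  C: 5
  H: 4
  Br: 1
  N: 3
  O: 2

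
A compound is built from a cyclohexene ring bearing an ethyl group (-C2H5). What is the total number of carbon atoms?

8

Atom tally by fragment:
  cyclohexene ring core → C:6 H:10
  (− 1 ring H displaced by substituents)
  + C2H5 → C:2 H:5
Element totals:
  C: 8
  H: 14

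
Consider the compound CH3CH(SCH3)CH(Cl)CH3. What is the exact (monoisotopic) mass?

138.0270

Atom tally by fragment:
  CH3 → C:1 H:3
  CH(SCH3) → C:2 H:4 S:1
  CH(Cl) → C:1 H:1 Cl:1
  CH3 → C:1 H:3
Element totals:
  C: 5
  H: 11
  Cl: 1
  S: 1
Molecular formula: C5H11ClS.
  M = 5(12.0) + 11(1.007825) + 34.968853 + 31.972071
    = 60.000000 + 11.086075 + 34.968853 + 31.972071 = 138.026999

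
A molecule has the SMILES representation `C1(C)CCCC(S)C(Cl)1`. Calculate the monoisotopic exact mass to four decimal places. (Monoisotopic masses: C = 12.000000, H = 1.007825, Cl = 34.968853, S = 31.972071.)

164.0426

Atom tally by fragment:
  cyclohexane ring core → C:6 H:12
  (− 3 ring H displaced by substituents)
  + CH3 → C:1 H:3
  + SH → S:1 H:1
  + Cl → Cl:1
Element totals:
  C: 7
  H: 13
  Cl: 1
  S: 1
Molecular formula: C7H13ClS.
  M = 7(12.0) + 13(1.007825) + 34.968853 + 31.972071
    = 84.000000 + 13.101725 + 34.968853 + 31.972071 = 164.042649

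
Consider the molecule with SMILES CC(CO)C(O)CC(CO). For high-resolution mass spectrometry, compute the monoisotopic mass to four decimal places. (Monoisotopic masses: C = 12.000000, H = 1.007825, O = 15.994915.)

148.1099

Atom tally by fragment:
  CH3 → C:1 H:3
  CH(CH2OH) → C:2 H:4 O:1
  CH(OH) → C:1 H:2 O:1
  CH2 → C:1 H:2
  CH2CH2OH → C:2 H:5 O:1
Element totals:
  C: 7
  H: 16
  O: 3
Molecular formula: C7H16O3.
  M = 7(12.0) + 16(1.007825) + 3(15.994915)
    = 84.000000 + 16.125200 + 47.984745 = 148.109945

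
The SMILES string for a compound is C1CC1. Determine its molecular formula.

Atom tally by fragment:
  cyclopropane ring core → C:3 H:6
Element totals:
  C: 3
  H: 6

C3H6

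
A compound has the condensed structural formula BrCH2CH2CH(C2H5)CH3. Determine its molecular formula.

C6H13Br

Element totals:
  C: 6
  H: 13
  Br: 1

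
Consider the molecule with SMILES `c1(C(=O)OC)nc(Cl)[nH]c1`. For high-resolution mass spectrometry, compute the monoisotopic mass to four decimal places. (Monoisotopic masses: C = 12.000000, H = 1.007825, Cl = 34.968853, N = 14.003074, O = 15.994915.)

Atom tally by fragment:
  imidazole ring core → C:3 H:4 N:2
  (− 2 ring H displaced by substituents)
  + COOCH3 → C:2 H:3 O:2
  + Cl → Cl:1
Element totals:
  C: 5
  H: 5
  Cl: 1
  N: 2
  O: 2
Molecular formula: C5H5ClN2O2.
  M = 5(12.0) + 5(1.007825) + 34.968853 + 2(14.003074) + 2(15.994915)
    = 60.000000 + 5.039125 + 34.968853 + 28.006148 + 31.989830 = 160.003956

160.0040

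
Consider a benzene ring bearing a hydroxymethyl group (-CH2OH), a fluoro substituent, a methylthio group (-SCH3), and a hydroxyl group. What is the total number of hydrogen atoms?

Atom tally by fragment:
  benzene ring core → C:6 H:6
  (− 4 ring H displaced by substituents)
  + CH2OH → C:1 H:3 O:1
  + F → F:1
  + SCH3 → C:1 H:3 S:1
  + OH → O:1 H:1
Element totals:
  C: 8
  H: 9
  F: 1
  O: 2
  S: 1

9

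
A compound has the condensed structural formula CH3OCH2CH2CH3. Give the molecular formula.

Atom tally by fragment:
  CH3OCH2 → C:2 H:5 O:1
  CH2 → C:1 H:2
  CH3 → C:1 H:3
Element totals:
  C: 4
  H: 10
  O: 1

C4H10O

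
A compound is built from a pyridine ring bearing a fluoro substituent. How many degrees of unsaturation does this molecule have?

4

Atom tally by fragment:
  pyridine ring core → C:5 H:5 N:1
  (− 1 ring H displaced by substituents)
  + F → F:1
Element totals:
  C: 5
  H: 4
  F: 1
  N: 1
Molecular formula: C5H4FN.
DoU = (2C + 2 + N − H − X) / 2 = (2·5 + 2 + 1 − 4 − 1) / 2 = 4.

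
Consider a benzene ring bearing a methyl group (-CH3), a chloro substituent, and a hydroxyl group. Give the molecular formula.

Atom tally by fragment:
  benzene ring core → C:6 H:6
  (− 3 ring H displaced by substituents)
  + CH3 → C:1 H:3
  + Cl → Cl:1
  + OH → O:1 H:1
Element totals:
  C: 7
  H: 7
  Cl: 1
  O: 1

C7H7ClO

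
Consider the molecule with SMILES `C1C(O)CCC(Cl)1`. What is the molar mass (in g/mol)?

120.58 g/mol

Atom tally by fragment:
  cyclopentane ring core → C:5 H:10
  (− 2 ring H displaced by substituents)
  + OH → O:1 H:1
  + Cl → Cl:1
Element totals:
  C: 5
  H: 9
  Cl: 1
  O: 1
Molecular formula: C5H9ClO.
  M = 5(12.011) + 9(1.008) + 35.45 + 15.999
    = 60.055 + 9.072 + 35.450 + 15.999 = 120.576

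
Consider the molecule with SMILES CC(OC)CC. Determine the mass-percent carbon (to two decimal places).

68.13%

Atom tally by fragment:
  CH3 → C:1 H:3
  CH(OCH3) → C:2 H:4 O:1
  CH2 → C:1 H:2
  CH3 → C:1 H:3
Element totals:
  C: 5
  H: 12
  O: 1
Molecular formula: C5H12O.
Molar mass = 88.150 g/mol.
Mass from C: 5 × 12.011 = 60.055 g/mol.
%C = 60.055 / 88.150 × 100 = 68.13%.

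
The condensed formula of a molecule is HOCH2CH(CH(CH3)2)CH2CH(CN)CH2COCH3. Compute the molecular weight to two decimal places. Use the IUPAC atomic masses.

Element totals:
  C: 11
  H: 19
  N: 1
  O: 2
Molecular formula: C11H19NO2.
  M = 11(12.011) + 19(1.008) + 14.007 + 2(15.999)
    = 132.121 + 19.152 + 14.007 + 31.998 = 197.278

197.28 g/mol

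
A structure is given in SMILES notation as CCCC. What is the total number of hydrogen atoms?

Atom tally by fragment:
  CH3 → C:1 H:3
  CH2 → C:1 H:2
  CH2 → C:1 H:2
  CH3 → C:1 H:3
Element totals:
  C: 4
  H: 10

10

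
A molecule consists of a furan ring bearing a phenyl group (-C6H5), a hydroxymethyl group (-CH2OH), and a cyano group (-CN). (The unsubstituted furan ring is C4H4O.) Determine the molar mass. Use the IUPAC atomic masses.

Atom tally by fragment:
  furan ring core → C:4 H:4 O:1
  (− 3 ring H displaced by substituents)
  + C6H5 → C:6 H:5
  + CH2OH → C:1 H:3 O:1
  + CN → C:1 N:1
Element totals:
  C: 12
  H: 9
  N: 1
  O: 2
Molecular formula: C12H9NO2.
  M = 12(12.011) + 9(1.008) + 14.007 + 2(15.999)
    = 144.132 + 9.072 + 14.007 + 31.998 = 199.209

199.21 g/mol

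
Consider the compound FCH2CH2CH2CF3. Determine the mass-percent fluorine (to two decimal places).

58.42%

Atom tally by fragment:
  FCH2 → C:1 H:2 F:1
  CH2 → C:1 H:2
  CH2CF3 → C:2 H:2 F:3
Element totals:
  C: 4
  H: 6
  F: 4
Molecular formula: C4H6F4.
Molar mass = 130.084 g/mol.
Mass from F: 4 × 18.998 = 75.992 g/mol.
%F = 75.992 / 130.084 × 100 = 58.42%.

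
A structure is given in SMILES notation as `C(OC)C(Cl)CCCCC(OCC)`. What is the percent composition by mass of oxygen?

15.33%

Atom tally by fragment:
  CH3OCH2 → C:2 H:5 O:1
  CH(Cl) → C:1 H:1 Cl:1
  CH2 → C:1 H:2
  CH2 → C:1 H:2
  CH2 → C:1 H:2
  CH2 → C:1 H:2
  CH2OC2H5 → C:3 H:7 O:1
Element totals:
  C: 10
  H: 21
  Cl: 1
  O: 2
Molecular formula: C10H21ClO2.
Molar mass = 208.726 g/mol.
Mass from O: 2 × 15.999 = 31.998 g/mol.
%O = 31.998 / 208.726 × 100 = 15.33%.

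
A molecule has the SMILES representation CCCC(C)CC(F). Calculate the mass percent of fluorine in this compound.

Atom tally by fragment:
  CH3 → C:1 H:3
  CH2 → C:1 H:2
  CH2 → C:1 H:2
  CH(CH3) → C:2 H:4
  CH2 → C:1 H:2
  CH2F → C:1 H:2 F:1
Element totals:
  C: 7
  H: 15
  F: 1
Molecular formula: C7H15F.
Molar mass = 118.195 g/mol.
Mass from F: 1 × 18.998 = 18.998 g/mol.
%F = 18.998 / 118.195 × 100 = 16.07%.

16.07%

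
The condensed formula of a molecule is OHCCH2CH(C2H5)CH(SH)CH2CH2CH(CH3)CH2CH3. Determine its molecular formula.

C12H24OS

Atom tally by fragment:
  OHCCH2 → C:2 H:3 O:1
  CH(C2H5) → C:3 H:6
  CH(SH) → C:1 H:2 S:1
  CH2 → C:1 H:2
  CH2 → C:1 H:2
  CH(CH3) → C:2 H:4
  CH2 → C:1 H:2
  CH3 → C:1 H:3
Element totals:
  C: 12
  H: 24
  O: 1
  S: 1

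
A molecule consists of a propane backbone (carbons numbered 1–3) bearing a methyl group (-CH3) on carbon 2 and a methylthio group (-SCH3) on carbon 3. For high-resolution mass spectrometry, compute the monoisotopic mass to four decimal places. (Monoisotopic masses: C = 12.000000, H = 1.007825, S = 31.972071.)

Atom tally by fragment:
  CH3 → C:1 H:3
  CH(CH3) → C:2 H:4
  CH2SCH3 → C:2 H:5 S:1
Element totals:
  C: 5
  H: 12
  S: 1
Molecular formula: C5H12S.
  M = 5(12.0) + 12(1.007825) + 31.972071
    = 60.000000 + 12.093900 + 31.972071 = 104.065971

104.0660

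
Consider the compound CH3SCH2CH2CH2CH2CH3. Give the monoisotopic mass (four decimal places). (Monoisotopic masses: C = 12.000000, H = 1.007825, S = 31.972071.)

118.0816

Element totals:
  C: 6
  H: 14
  S: 1
Molecular formula: C6H14S.
  M = 6(12.0) + 14(1.007825) + 31.972071
    = 72.000000 + 14.109550 + 31.972071 = 118.081621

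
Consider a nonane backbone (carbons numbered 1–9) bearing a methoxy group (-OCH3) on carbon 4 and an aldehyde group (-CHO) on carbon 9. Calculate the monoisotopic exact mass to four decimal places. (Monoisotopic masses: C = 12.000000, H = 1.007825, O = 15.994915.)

Atom tally by fragment:
  CH3 → C:1 H:3
  CH2 → C:1 H:2
  CH2 → C:1 H:2
  CH(OCH3) → C:2 H:4 O:1
  CH2 → C:1 H:2
  CH2 → C:1 H:2
  CH2 → C:1 H:2
  CH2 → C:1 H:2
  CH2CHO → C:2 H:3 O:1
Element totals:
  C: 11
  H: 22
  O: 2
Molecular formula: C11H22O2.
  M = 11(12.0) + 22(1.007825) + 2(15.994915)
    = 132.000000 + 22.172150 + 31.989830 = 186.161980

186.1620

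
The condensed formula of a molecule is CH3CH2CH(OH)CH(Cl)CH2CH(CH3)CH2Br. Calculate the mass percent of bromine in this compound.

32.81%

Atom tally by fragment:
  CH3 → C:1 H:3
  CH2 → C:1 H:2
  CH(OH) → C:1 H:2 O:1
  CH(Cl) → C:1 H:1 Cl:1
  CH2 → C:1 H:2
  CH(CH3) → C:2 H:4
  CH2Br → C:1 H:2 Br:1
Element totals:
  C: 8
  H: 16
  Br: 1
  Cl: 1
  O: 1
Molecular formula: C8H16BrClO.
Molar mass = 243.569 g/mol.
Mass from Br: 1 × 79.904 = 79.904 g/mol.
%Br = 79.904 / 243.569 × 100 = 32.81%.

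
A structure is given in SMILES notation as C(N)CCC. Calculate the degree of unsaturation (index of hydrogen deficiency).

0

Atom tally by fragment:
  H2NCH2 → C:1 H:4 N:1
  CH2 → C:1 H:2
  CH2 → C:1 H:2
  CH3 → C:1 H:3
Element totals:
  C: 4
  H: 11
  N: 1
Molecular formula: C4H11N.
DoU = (2C + 2 + N − H − X) / 2 = (2·4 + 2 + 1 − 11 − 0) / 2 = 0.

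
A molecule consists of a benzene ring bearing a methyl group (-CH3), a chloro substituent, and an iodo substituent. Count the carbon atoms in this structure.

Atom tally by fragment:
  benzene ring core → C:6 H:6
  (− 3 ring H displaced by substituents)
  + CH3 → C:1 H:3
  + Cl → Cl:1
  + I → I:1
Element totals:
  C: 7
  H: 6
  Cl: 1
  I: 1

7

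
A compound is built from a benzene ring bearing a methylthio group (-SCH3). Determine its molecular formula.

C7H8S

Atom tally by fragment:
  benzene ring core → C:6 H:6
  (− 1 ring H displaced by substituents)
  + SCH3 → C:1 H:3 S:1
Element totals:
  C: 7
  H: 8
  S: 1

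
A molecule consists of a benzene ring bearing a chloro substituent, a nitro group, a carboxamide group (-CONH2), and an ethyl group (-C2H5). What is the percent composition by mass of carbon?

Atom tally by fragment:
  benzene ring core → C:6 H:6
  (− 4 ring H displaced by substituents)
  + Cl → Cl:1
  + NO2 → N:1 O:2
  + CONH2 → C:1 H:2 O:1 N:1
  + C2H5 → C:2 H:5
Element totals:
  C: 9
  H: 9
  Cl: 1
  N: 2
  O: 3
Molecular formula: C9H9ClN2O3.
Molar mass = 228.632 g/mol.
Mass from C: 9 × 12.011 = 108.099 g/mol.
%C = 108.099 / 228.632 × 100 = 47.28%.

47.28%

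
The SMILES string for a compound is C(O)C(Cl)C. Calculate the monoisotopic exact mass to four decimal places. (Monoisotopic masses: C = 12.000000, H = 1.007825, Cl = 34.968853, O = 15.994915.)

94.0185

Atom tally by fragment:
  HOCH2 → C:1 H:3 O:1
  CH(Cl) → C:1 H:1 Cl:1
  CH3 → C:1 H:3
Element totals:
  C: 3
  H: 7
  Cl: 1
  O: 1
Molecular formula: C3H7ClO.
  M = 3(12.0) + 7(1.007825) + 34.968853 + 15.994915
    = 36.000000 + 7.054775 + 34.968853 + 15.994915 = 94.018543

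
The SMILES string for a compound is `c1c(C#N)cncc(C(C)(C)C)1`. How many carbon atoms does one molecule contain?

10

Atom tally by fragment:
  pyridine ring core → C:5 H:5 N:1
  (− 2 ring H displaced by substituents)
  + CN → C:1 N:1
  + C(CH3)3 → C:4 H:9
Element totals:
  C: 10
  H: 12
  N: 2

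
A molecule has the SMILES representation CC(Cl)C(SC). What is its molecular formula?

Atom tally by fragment:
  CH3 → C:1 H:3
  CH(Cl) → C:1 H:1 Cl:1
  CH2SCH3 → C:2 H:5 S:1
Element totals:
  C: 4
  H: 9
  Cl: 1
  S: 1

C4H9ClS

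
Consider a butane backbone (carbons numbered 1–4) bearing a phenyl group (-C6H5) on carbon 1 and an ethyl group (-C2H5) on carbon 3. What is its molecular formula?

C12H18

Atom tally by fragment:
  C6H5CH2 → C:7 H:7
  CH2 → C:1 H:2
  CH(C2H5) → C:3 H:6
  CH3 → C:1 H:3
Element totals:
  C: 12
  H: 18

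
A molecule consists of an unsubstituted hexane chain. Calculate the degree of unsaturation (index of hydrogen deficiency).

Atom tally by fragment:
  CH3 → C:1 H:3
  CH2 → C:1 H:2
  CH2 → C:1 H:2
  CH2 → C:1 H:2
  CH2 → C:1 H:2
  CH3 → C:1 H:3
Element totals:
  C: 6
  H: 14
Molecular formula: C6H14.
DoU = (2C + 2 + N − H − X) / 2 = (2·6 + 2 + 0 − 14 − 0) / 2 = 0.

0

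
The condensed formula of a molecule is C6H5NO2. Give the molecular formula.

C6H5NO2

Element totals:
  C: 6
  H: 5
  N: 1
  O: 2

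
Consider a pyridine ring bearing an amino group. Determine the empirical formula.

Atom tally by fragment:
  pyridine ring core → C:5 H:5 N:1
  (− 1 ring H displaced by substituents)
  + NH2 → N:1 H:2
Element totals:
  C: 5
  H: 6
  N: 2
Molecular formula: C5H6N2.
gcd of subscripts (5, 6, 2) = 1, so the empirical formula equals the molecular formula.

C5H6N2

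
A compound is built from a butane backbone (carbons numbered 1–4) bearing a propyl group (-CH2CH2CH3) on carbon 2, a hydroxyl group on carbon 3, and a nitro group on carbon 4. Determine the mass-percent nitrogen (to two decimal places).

Atom tally by fragment:
  CH3 → C:1 H:3
  CH(CH2CH2CH3) → C:4 H:8
  CH(OH) → C:1 H:2 O:1
  CH2NO2 → C:1 H:2 N:1 O:2
Element totals:
  C: 7
  H: 15
  N: 1
  O: 3
Molecular formula: C7H15NO3.
Molar mass = 161.201 g/mol.
Mass from N: 1 × 14.007 = 14.007 g/mol.
%N = 14.007 / 161.201 × 100 = 8.69%.

8.69%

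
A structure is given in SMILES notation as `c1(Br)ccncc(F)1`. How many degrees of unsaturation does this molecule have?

Atom tally by fragment:
  pyridine ring core → C:5 H:5 N:1
  (− 2 ring H displaced by substituents)
  + Br → Br:1
  + F → F:1
Element totals:
  C: 5
  H: 3
  Br: 1
  F: 1
  N: 1
Molecular formula: C5H3BrFN.
DoU = (2C + 2 + N − H − X) / 2 = (2·5 + 2 + 1 − 3 − 2) / 2 = 4.

4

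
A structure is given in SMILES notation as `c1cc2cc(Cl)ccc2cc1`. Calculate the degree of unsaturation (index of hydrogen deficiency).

Atom tally by fragment:
  naphthalene ring system core → C:10 H:8
  (− 1 ring H displaced by substituents)
  + Cl → Cl:1
Element totals:
  C: 10
  H: 7
  Cl: 1
Molecular formula: C10H7Cl.
DoU = (2C + 2 + N − H − X) / 2 = (2·10 + 2 + 0 − 7 − 1) / 2 = 7.

7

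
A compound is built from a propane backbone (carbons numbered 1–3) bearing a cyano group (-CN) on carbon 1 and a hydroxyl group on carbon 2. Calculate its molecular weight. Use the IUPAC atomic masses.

85.11 g/mol

Atom tally by fragment:
  NCCH2 → C:2 H:2 N:1
  CH(OH) → C:1 H:2 O:1
  CH3 → C:1 H:3
Element totals:
  C: 4
  H: 7
  N: 1
  O: 1
Molecular formula: C4H7NO.
  M = 4(12.011) + 7(1.008) + 14.007 + 15.999
    = 48.044 + 7.056 + 14.007 + 15.999 = 85.106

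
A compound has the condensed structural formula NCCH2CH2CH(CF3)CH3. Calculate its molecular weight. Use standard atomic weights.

151.13 g/mol

Element totals:
  C: 6
  H: 8
  F: 3
  N: 1
Molecular formula: C6H8F3N.
  M = 6(12.011) + 8(1.008) + 3(18.998) + 14.007
    = 72.066 + 8.064 + 56.994 + 14.007 = 151.131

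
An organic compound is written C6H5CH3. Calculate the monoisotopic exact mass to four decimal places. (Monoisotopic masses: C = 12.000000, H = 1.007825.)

92.0626

Atom tally by fragment:
  benzene ring core → C:6 H:6
  (− 1 ring H displaced by substituents)
  + CH3 → C:1 H:3
Element totals:
  C: 7
  H: 8
Molecular formula: C7H8.
  M = 7(12.0) + 8(1.007825)
    = 84.000000 + 8.062600 = 92.062600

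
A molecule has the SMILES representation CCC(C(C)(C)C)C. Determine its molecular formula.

Atom tally by fragment:
  CH3 → C:1 H:3
  CH2 → C:1 H:2
  CH(C(CH3)3) → C:5 H:10
  CH3 → C:1 H:3
Element totals:
  C: 8
  H: 18

C8H18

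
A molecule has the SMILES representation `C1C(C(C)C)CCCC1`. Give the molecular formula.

C9H18

Atom tally by fragment:
  cyclohexane ring core → C:6 H:12
  (− 1 ring H displaced by substituents)
  + CH(CH3)2 → C:3 H:7
Element totals:
  C: 9
  H: 18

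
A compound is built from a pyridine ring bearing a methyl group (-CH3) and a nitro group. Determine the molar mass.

Atom tally by fragment:
  pyridine ring core → C:5 H:5 N:1
  (− 2 ring H displaced by substituents)
  + CH3 → C:1 H:3
  + NO2 → N:1 O:2
Element totals:
  C: 6
  H: 6
  N: 2
  O: 2
Molecular formula: C6H6N2O2.
  M = 6(12.011) + 6(1.008) + 2(14.007) + 2(15.999)
    = 72.066 + 6.048 + 28.014 + 31.998 = 138.126

138.13 g/mol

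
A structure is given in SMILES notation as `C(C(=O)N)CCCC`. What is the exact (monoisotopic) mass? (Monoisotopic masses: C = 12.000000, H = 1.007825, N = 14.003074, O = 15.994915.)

Atom tally by fragment:
  H2NOCCH2 → C:2 H:4 O:1 N:1
  CH2 → C:1 H:2
  CH2 → C:1 H:2
  CH2 → C:1 H:2
  CH3 → C:1 H:3
Element totals:
  C: 6
  H: 13
  N: 1
  O: 1
Molecular formula: C6H13NO.
  M = 6(12.0) + 13(1.007825) + 14.003074 + 15.994915
    = 72.000000 + 13.101725 + 14.003074 + 15.994915 = 115.099714

115.0997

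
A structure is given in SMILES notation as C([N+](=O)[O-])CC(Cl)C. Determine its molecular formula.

Atom tally by fragment:
  O2NCH2 → C:1 H:2 N:1 O:2
  CH2 → C:1 H:2
  CH(Cl) → C:1 H:1 Cl:1
  CH3 → C:1 H:3
Element totals:
  C: 4
  H: 8
  Cl: 1
  N: 1
  O: 2

C4H8ClNO2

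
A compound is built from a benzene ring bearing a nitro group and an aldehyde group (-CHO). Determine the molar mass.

151.12 g/mol

Atom tally by fragment:
  benzene ring core → C:6 H:6
  (− 2 ring H displaced by substituents)
  + NO2 → N:1 O:2
  + CHO → C:1 H:1 O:1
Element totals:
  C: 7
  H: 5
  N: 1
  O: 3
Molecular formula: C7H5NO3.
  M = 7(12.011) + 5(1.008) + 14.007 + 3(15.999)
    = 84.077 + 5.040 + 14.007 + 47.997 = 151.121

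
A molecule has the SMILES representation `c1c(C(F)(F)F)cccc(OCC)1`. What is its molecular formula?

Atom tally by fragment:
  benzene ring core → C:6 H:6
  (− 2 ring H displaced by substituents)
  + CF3 → C:1 F:3
  + OC2H5 → C:2 H:5 O:1
Element totals:
  C: 9
  H: 9
  F: 3
  O: 1

C9H9F3O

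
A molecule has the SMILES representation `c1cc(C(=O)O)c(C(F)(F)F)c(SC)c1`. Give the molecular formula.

C9H7F3O2S

Atom tally by fragment:
  benzene ring core → C:6 H:6
  (− 3 ring H displaced by substituents)
  + COOH → C:1 H:1 O:2
  + CF3 → C:1 F:3
  + SCH3 → C:1 H:3 S:1
Element totals:
  C: 9
  H: 7
  F: 3
  O: 2
  S: 1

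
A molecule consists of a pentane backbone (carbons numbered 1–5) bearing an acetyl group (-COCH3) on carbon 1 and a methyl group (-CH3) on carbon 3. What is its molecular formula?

Atom tally by fragment:
  CH3COCH2 → C:3 H:5 O:1
  CH2 → C:1 H:2
  CH(CH3) → C:2 H:4
  CH2 → C:1 H:2
  CH3 → C:1 H:3
Element totals:
  C: 8
  H: 16
  O: 1

C8H16O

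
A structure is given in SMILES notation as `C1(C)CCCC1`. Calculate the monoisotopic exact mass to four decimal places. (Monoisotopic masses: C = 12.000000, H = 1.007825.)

Atom tally by fragment:
  cyclopentane ring core → C:5 H:10
  (− 1 ring H displaced by substituents)
  + CH3 → C:1 H:3
Element totals:
  C: 6
  H: 12
Molecular formula: C6H12.
  M = 6(12.0) + 12(1.007825)
    = 72.000000 + 12.093900 = 84.093900

84.0939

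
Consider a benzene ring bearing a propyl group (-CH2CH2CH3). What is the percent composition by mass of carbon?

Atom tally by fragment:
  benzene ring core → C:6 H:6
  (− 1 ring H displaced by substituents)
  + CH2CH2CH3 → C:3 H:7
Element totals:
  C: 9
  H: 12
Molecular formula: C9H12.
Molar mass = 120.195 g/mol.
Mass from C: 9 × 12.011 = 108.099 g/mol.
%C = 108.099 / 120.195 × 100 = 89.94%.

89.94%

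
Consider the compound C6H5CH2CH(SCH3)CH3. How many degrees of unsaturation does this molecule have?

Atom tally by fragment:
  C6H5CH2 → C:7 H:7
  CH(SCH3) → C:2 H:4 S:1
  CH3 → C:1 H:3
Element totals:
  C: 10
  H: 14
  S: 1
Molecular formula: C10H14S.
DoU = (2C + 2 + N − H − X) / 2 = (2·10 + 2 + 0 − 14 − 0) / 2 = 4.

4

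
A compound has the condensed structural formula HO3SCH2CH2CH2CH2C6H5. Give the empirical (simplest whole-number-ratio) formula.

Element totals:
  C: 10
  H: 14
  O: 3
  S: 1
Molecular formula: C10H14O3S.
gcd of subscripts (10, 14, 3, 1) = 1, so the empirical formula equals the molecular formula.

C10H14O3S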